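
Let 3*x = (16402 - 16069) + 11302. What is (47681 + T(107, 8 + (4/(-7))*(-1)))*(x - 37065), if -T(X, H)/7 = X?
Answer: -1557516640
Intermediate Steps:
T(X, H) = -7*X
x = 11635/3 (x = ((16402 - 16069) + 11302)/3 = (333 + 11302)/3 = (⅓)*11635 = 11635/3 ≈ 3878.3)
(47681 + T(107, 8 + (4/(-7))*(-1)))*(x - 37065) = (47681 - 7*107)*(11635/3 - 37065) = (47681 - 749)*(-99560/3) = 46932*(-99560/3) = -1557516640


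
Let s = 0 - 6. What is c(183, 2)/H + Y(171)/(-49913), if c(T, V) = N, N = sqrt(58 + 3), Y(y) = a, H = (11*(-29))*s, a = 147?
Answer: -147/49913 + sqrt(61)/1914 ≈ 0.0011355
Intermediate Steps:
s = -6
H = 1914 (H = (11*(-29))*(-6) = -319*(-6) = 1914)
Y(y) = 147
N = sqrt(61) ≈ 7.8102
c(T, V) = sqrt(61)
c(183, 2)/H + Y(171)/(-49913) = sqrt(61)/1914 + 147/(-49913) = sqrt(61)*(1/1914) + 147*(-1/49913) = sqrt(61)/1914 - 147/49913 = -147/49913 + sqrt(61)/1914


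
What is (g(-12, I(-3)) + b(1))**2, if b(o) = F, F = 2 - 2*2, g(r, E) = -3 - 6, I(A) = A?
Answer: 121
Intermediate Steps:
g(r, E) = -9
F = -2 (F = 2 - 4 = -2)
b(o) = -2
(g(-12, I(-3)) + b(1))**2 = (-9 - 2)**2 = (-11)**2 = 121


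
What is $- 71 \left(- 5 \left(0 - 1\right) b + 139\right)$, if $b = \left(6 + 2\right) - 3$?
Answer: $-11644$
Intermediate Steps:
$b = 5$ ($b = 8 - 3 = 5$)
$- 71 \left(- 5 \left(0 - 1\right) b + 139\right) = - 71 \left(- 5 \left(0 - 1\right) 5 + 139\right) = - 71 \left(\left(-5\right) \left(-1\right) 5 + 139\right) = - 71 \left(5 \cdot 5 + 139\right) = - 71 \left(25 + 139\right) = \left(-71\right) 164 = -11644$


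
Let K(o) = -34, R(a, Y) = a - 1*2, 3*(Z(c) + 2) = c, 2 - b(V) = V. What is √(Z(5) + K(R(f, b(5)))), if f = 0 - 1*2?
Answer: I*√309/3 ≈ 5.8595*I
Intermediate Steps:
b(V) = 2 - V
Z(c) = -2 + c/3
f = -2 (f = 0 - 2 = -2)
R(a, Y) = -2 + a (R(a, Y) = a - 2 = -2 + a)
√(Z(5) + K(R(f, b(5)))) = √((-2 + (⅓)*5) - 34) = √((-2 + 5/3) - 34) = √(-⅓ - 34) = √(-103/3) = I*√309/3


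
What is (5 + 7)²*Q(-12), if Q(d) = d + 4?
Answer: -1152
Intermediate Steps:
Q(d) = 4 + d
(5 + 7)²*Q(-12) = (5 + 7)²*(4 - 12) = 12²*(-8) = 144*(-8) = -1152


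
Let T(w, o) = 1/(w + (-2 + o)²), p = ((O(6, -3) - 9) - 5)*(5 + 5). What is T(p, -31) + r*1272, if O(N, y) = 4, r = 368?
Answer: 462946945/989 ≈ 4.6810e+5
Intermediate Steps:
p = -100 (p = ((4 - 9) - 5)*(5 + 5) = (-5 - 5)*10 = -10*10 = -100)
T(p, -31) + r*1272 = 1/(-100 + (-2 - 31)²) + 368*1272 = 1/(-100 + (-33)²) + 468096 = 1/(-100 + 1089) + 468096 = 1/989 + 468096 = 462946945/989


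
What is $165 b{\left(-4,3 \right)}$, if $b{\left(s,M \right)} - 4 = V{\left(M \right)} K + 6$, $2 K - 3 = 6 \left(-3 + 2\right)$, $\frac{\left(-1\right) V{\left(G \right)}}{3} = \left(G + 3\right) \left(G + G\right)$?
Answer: $28380$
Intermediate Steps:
$V{\left(G \right)} = - 6 G \left(3 + G\right)$ ($V{\left(G \right)} = - 3 \left(G + 3\right) \left(G + G\right) = - 3 \left(3 + G\right) 2 G = - 3 \cdot 2 G \left(3 + G\right) = - 6 G \left(3 + G\right)$)
$K = - \frac{3}{2}$ ($K = \frac{3}{2} + \frac{6 \left(-3 + 2\right)}{2} = \frac{3}{2} + \frac{6 \left(-1\right)}{2} = \frac{3}{2} + \frac{1}{2} \left(-6\right) = \frac{3}{2} - 3 = - \frac{3}{2} \approx -1.5$)
$b{\left(s,M \right)} = 10 + 9 M \left(3 + M\right)$ ($b{\left(s,M \right)} = 4 + \left(- 6 M \left(3 + M\right) \left(- \frac{3}{2}\right) + 6\right) = 4 + \left(9 M \left(3 + M\right) + 6\right) = 4 + \left(6 + 9 M \left(3 + M\right)\right) = 10 + 9 M \left(3 + M\right)$)
$165 b{\left(-4,3 \right)} = 165 \left(10 + 9 \cdot 3 \left(3 + 3\right)\right) = 165 \left(10 + 9 \cdot 3 \cdot 6\right) = 165 \left(10 + 162\right) = 165 \cdot 172 = 28380$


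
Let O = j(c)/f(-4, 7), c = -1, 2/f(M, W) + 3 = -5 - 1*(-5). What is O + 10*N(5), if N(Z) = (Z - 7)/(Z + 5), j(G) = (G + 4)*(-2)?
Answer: 7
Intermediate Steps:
f(M, W) = -2/3 (f(M, W) = 2/(-3 + (-5 - 1*(-5))) = 2/(-3 + (-5 + 5)) = 2/(-3 + 0) = 2/(-3) = 2*(-1/3) = -2/3)
j(G) = -8 - 2*G (j(G) = (4 + G)*(-2) = -8 - 2*G)
O = 9 (O = (-8 - 2*(-1))/(-2/3) = (-8 + 2)*(-3/2) = -6*(-3/2) = 9)
N(Z) = (-7 + Z)/(5 + Z)
O + 10*N(5) = 9 + 10*((-7 + 5)/(5 + 5)) = 9 + 10*(-2/10) = 9 + 10*((1/10)*(-2)) = 9 + 10*(-1/5) = 9 - 2 = 7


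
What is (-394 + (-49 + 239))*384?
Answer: -78336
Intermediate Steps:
(-394 + (-49 + 239))*384 = (-394 + 190)*384 = -204*384 = -78336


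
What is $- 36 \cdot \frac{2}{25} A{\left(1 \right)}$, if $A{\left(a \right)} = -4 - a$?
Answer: $\frac{72}{5} \approx 14.4$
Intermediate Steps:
$- 36 \cdot \frac{2}{25} A{\left(1 \right)} = - 36 \cdot \frac{2}{25} \left(-4 - 1\right) = - 36 \cdot 2 \cdot \frac{1}{25} \left(-4 - 1\right) = \left(-36\right) \frac{2}{25} \left(-5\right) = \left(- \frac{72}{25}\right) \left(-5\right) = \frac{72}{5}$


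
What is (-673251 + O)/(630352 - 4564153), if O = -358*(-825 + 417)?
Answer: 175729/1311267 ≈ 0.13401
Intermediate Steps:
O = 146064 (O = -358*(-408) = 146064)
(-673251 + O)/(630352 - 4564153) = (-673251 + 146064)/(630352 - 4564153) = -527187/(-3933801) = -527187*(-1/3933801) = 175729/1311267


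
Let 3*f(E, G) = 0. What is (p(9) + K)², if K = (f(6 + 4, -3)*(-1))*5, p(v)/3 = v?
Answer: 729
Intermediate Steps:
f(E, G) = 0 (f(E, G) = (⅓)*0 = 0)
p(v) = 3*v
K = 0 (K = (0*(-1))*5 = 0*5 = 0)
(p(9) + K)² = (3*9 + 0)² = (27 + 0)² = 27² = 729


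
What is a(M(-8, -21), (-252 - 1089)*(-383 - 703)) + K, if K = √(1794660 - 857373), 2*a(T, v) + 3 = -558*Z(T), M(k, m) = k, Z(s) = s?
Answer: 4461/2 + 3*√104143 ≈ 3198.6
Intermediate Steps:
a(T, v) = -3/2 - 279*T (a(T, v) = -3/2 + (-558*T)/2 = -3/2 - 279*T)
K = 3*√104143 (K = √937287 = 3*√104143 ≈ 968.14)
a(M(-8, -21), (-252 - 1089)*(-383 - 703)) + K = (-3/2 - 279*(-8)) + 3*√104143 = (-3/2 + 2232) + 3*√104143 = 4461/2 + 3*√104143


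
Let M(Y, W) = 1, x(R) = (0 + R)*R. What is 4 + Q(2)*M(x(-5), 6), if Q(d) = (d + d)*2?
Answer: 12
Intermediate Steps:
Q(d) = 4*d (Q(d) = (2*d)*2 = 4*d)
x(R) = R² (x(R) = R*R = R²)
4 + Q(2)*M(x(-5), 6) = 4 + (4*2)*1 = 4 + 8*1 = 4 + 8 = 12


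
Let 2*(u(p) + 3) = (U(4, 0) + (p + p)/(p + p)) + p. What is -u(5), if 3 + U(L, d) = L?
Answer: -½ ≈ -0.50000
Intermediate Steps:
U(L, d) = -3 + L
u(p) = -2 + p/2 (u(p) = -3 + (((-3 + 4) + (p + p)/(p + p)) + p)/2 = -3 + ((1 + (2*p)/((2*p))) + p)/2 = -3 + ((1 + (2*p)*(1/(2*p))) + p)/2 = -3 + ((1 + 1) + p)/2 = -3 + (2 + p)/2 = -3 + (1 + p/2) = -2 + p/2)
-u(5) = -(-2 + (½)*5) = -(-2 + 5/2) = -1*½ = -½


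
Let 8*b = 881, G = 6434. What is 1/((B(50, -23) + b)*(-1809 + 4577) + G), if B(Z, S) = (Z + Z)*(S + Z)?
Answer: 1/7784860 ≈ 1.2845e-7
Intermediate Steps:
B(Z, S) = 2*Z*(S + Z) (B(Z, S) = (2*Z)*(S + Z) = 2*Z*(S + Z))
b = 881/8 (b = (⅛)*881 = 881/8 ≈ 110.13)
1/((B(50, -23) + b)*(-1809 + 4577) + G) = 1/((2*50*(-23 + 50) + 881/8)*(-1809 + 4577) + 6434) = 1/((2*50*27 + 881/8)*2768 + 6434) = 1/((2700 + 881/8)*2768 + 6434) = 1/((22481/8)*2768 + 6434) = 1/(7778426 + 6434) = 1/7784860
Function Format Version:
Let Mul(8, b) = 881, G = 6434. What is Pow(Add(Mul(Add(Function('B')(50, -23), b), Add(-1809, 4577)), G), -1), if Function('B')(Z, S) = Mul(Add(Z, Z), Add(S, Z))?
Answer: Rational(1, 7784860) ≈ 1.2845e-7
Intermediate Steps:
Function('B')(Z, S) = Mul(2, Z, Add(S, Z)) (Function('B')(Z, S) = Mul(Mul(2, Z), Add(S, Z)) = Mul(2, Z, Add(S, Z)))
b = Rational(881, 8) (b = Mul(Rational(1, 8), 881) = Rational(881, 8) ≈ 110.13)
Pow(Add(Mul(Add(Function('B')(50, -23), b), Add(-1809, 4577)), G), -1) = Pow(Add(Mul(Add(Mul(2, 50, Add(-23, 50)), Rational(881, 8)), Add(-1809, 4577)), 6434), -1) = Pow(Add(Mul(Add(Mul(2, 50, 27), Rational(881, 8)), 2768), 6434), -1) = Pow(Add(Mul(Add(2700, Rational(881, 8)), 2768), 6434), -1) = Pow(Add(Mul(Rational(22481, 8), 2768), 6434), -1) = Pow(Add(7778426, 6434), -1) = Pow(7784860, -1) = Rational(1, 7784860)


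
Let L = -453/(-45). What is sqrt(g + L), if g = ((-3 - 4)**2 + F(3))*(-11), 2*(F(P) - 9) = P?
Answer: I*sqrt(579990)/30 ≈ 25.386*I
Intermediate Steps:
F(P) = 9 + P/2
g = -1309/2 (g = ((-3 - 4)**2 + (9 + (1/2)*3))*(-11) = ((-7)**2 + (9 + 3/2))*(-11) = (49 + 21/2)*(-11) = (119/2)*(-11) = -1309/2 ≈ -654.50)
L = 151/15 (L = -453*(-1/45) = 151/15 ≈ 10.067)
sqrt(g + L) = sqrt(-1309/2 + 151/15) = sqrt(-19333/30) = I*sqrt(579990)/30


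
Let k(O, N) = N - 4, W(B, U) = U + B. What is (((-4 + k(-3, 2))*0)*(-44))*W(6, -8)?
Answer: 0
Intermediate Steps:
W(B, U) = B + U
k(O, N) = -4 + N
(((-4 + k(-3, 2))*0)*(-44))*W(6, -8) = (((-4 + (-4 + 2))*0)*(-44))*(6 - 8) = (((-4 - 2)*0)*(-44))*(-2) = (-6*0*(-44))*(-2) = (0*(-44))*(-2) = 0*(-2) = 0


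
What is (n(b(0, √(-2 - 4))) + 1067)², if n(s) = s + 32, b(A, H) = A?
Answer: 1207801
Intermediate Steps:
n(s) = 32 + s
(n(b(0, √(-2 - 4))) + 1067)² = ((32 + 0) + 1067)² = (32 + 1067)² = 1099² = 1207801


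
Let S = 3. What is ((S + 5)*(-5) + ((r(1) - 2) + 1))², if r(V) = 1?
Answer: 1600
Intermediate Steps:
((S + 5)*(-5) + ((r(1) - 2) + 1))² = ((3 + 5)*(-5) + ((1 - 2) + 1))² = (8*(-5) + (-1 + 1))² = (-40 + 0)² = (-40)² = 1600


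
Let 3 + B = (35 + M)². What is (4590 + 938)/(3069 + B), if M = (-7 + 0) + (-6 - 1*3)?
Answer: 5528/3427 ≈ 1.6131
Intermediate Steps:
M = -16 (M = -7 + (-6 - 3) = -7 - 9 = -16)
B = 358 (B = -3 + (35 - 16)² = -3 + 19² = -3 + 361 = 358)
(4590 + 938)/(3069 + B) = (4590 + 938)/(3069 + 358) = 5528/3427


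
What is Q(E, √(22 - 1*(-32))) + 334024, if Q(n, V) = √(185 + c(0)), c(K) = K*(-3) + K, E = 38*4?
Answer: 334024 + √185 ≈ 3.3404e+5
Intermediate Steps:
E = 152
c(K) = -2*K (c(K) = -3*K + K = -2*K)
Q(n, V) = √185 (Q(n, V) = √(185 - 2*0) = √(185 + 0) = √185)
Q(E, √(22 - 1*(-32))) + 334024 = √185 + 334024 = 334024 + √185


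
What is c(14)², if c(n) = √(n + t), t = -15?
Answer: -1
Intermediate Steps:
c(n) = √(-15 + n) (c(n) = √(n - 15) = √(-15 + n))
c(14)² = (√(-15 + 14))² = (√(-1))² = I² = -1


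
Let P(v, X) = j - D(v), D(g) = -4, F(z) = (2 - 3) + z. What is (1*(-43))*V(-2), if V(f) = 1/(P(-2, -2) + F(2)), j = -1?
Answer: -43/4 ≈ -10.750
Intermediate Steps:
F(z) = -1 + z
P(v, X) = 3 (P(v, X) = -1 - 1*(-4) = -1 + 4 = 3)
V(f) = ¼ (V(f) = 1/(3 + (-1 + 2)) = 1/(3 + 1) = 1/4 = ¼)
(1*(-43))*V(-2) = (1*(-43))*(¼) = -43*¼ = -43/4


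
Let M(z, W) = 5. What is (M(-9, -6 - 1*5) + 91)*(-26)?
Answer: -2496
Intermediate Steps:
(M(-9, -6 - 1*5) + 91)*(-26) = (5 + 91)*(-26) = 96*(-26) = -2496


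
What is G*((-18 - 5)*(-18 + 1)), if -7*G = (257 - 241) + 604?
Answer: -242420/7 ≈ -34631.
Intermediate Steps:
G = -620/7 (G = -((257 - 241) + 604)/7 = -(16 + 604)/7 = -⅐*620 = -620/7 ≈ -88.571)
G*((-18 - 5)*(-18 + 1)) = -620*(-18 - 5)*(-18 + 1)/7 = -(-14260)*(-17)/7 = -620/7*391 = -242420/7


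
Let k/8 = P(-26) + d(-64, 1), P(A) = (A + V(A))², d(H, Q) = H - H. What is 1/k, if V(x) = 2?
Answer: 1/4608 ≈ 0.00021701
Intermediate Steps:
d(H, Q) = 0
P(A) = (2 + A)² (P(A) = (A + 2)² = (2 + A)²)
k = 4608 (k = 8*((2 - 26)² + 0) = 8*((-24)² + 0) = 8*(576 + 0) = 8*576 = 4608)
1/k = 1/4608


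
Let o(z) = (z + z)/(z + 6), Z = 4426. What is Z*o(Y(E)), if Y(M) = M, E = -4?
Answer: -17704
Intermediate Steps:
o(z) = 2*z/(6 + z) (o(z) = (2*z)/(6 + z) = 2*z/(6 + z))
Z*o(Y(E)) = 4426*(2*(-4)/(6 - 4)) = 4426*(2*(-4)/2) = 4426*(2*(-4)*(1/2)) = 4426*(-4) = -17704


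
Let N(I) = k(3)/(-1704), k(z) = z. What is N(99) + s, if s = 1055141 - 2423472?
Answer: -777212009/568 ≈ -1.3683e+6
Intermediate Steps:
s = -1368331
N(I) = -1/568 (N(I) = 3/(-1704) = 3*(-1/1704) = -1/568)
N(99) + s = -1/568 - 1368331 = -777212009/568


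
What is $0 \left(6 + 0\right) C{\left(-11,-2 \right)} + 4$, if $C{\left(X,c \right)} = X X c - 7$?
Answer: $4$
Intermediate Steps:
$C{\left(X,c \right)} = -7 + c X^{2}$ ($C{\left(X,c \right)} = X^{2} c - 7 = c X^{2} - 7 = -7 + c X^{2}$)
$0 \left(6 + 0\right) C{\left(-11,-2 \right)} + 4 = 0 \left(6 + 0\right) \left(-7 - 2 \left(-11\right)^{2}\right) + 4 = 0 \cdot 6 \left(-7 - 242\right) + 4 = 0 \left(-7 - 242\right) + 4 = 0 \left(-249\right) + 4 = 0 + 4 = 4$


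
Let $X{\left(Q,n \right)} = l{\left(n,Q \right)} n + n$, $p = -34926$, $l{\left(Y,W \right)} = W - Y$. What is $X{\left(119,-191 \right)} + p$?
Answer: $-94327$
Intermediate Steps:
$X{\left(Q,n \right)} = n + n \left(Q - n\right)$ ($X{\left(Q,n \right)} = \left(Q - n\right) n + n = n \left(Q - n\right) + n = n + n \left(Q - n\right)$)
$X{\left(119,-191 \right)} + p = - 191 \left(1 + 119 - -191\right) - 34926 = - 191 \left(1 + 119 + 191\right) - 34926 = \left(-191\right) 311 - 34926 = -59401 - 34926 = -94327$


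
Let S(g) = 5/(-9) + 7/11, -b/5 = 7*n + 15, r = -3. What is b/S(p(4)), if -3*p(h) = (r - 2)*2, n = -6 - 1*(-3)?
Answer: 1485/4 ≈ 371.25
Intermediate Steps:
n = -3 (n = -6 + 3 = -3)
p(h) = 10/3 (p(h) = -(-3 - 2)*2/3 = -(-5)*2/3 = -⅓*(-10) = 10/3)
b = 30 (b = -5*(7*(-3) + 15) = -5*(-21 + 15) = -5*(-6) = 30)
S(g) = 8/99 (S(g) = 5*(-⅑) + 7*(1/11) = -5/9 + 7/11 = 8/99)
b/S(p(4)) = 30/(8/99) = 30*(99/8) = 1485/4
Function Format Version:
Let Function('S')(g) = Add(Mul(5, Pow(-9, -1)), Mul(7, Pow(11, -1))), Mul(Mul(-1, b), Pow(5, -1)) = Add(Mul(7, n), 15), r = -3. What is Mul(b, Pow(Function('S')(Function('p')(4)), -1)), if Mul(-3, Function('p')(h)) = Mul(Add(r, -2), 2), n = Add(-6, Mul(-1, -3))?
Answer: Rational(1485, 4) ≈ 371.25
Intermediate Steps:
n = -3 (n = Add(-6, 3) = -3)
Function('p')(h) = Rational(10, 3) (Function('p')(h) = Mul(Rational(-1, 3), Mul(Add(-3, -2), 2)) = Mul(Rational(-1, 3), Mul(-5, 2)) = Mul(Rational(-1, 3), -10) = Rational(10, 3))
b = 30 (b = Mul(-5, Add(Mul(7, -3), 15)) = Mul(-5, Add(-21, 15)) = Mul(-5, -6) = 30)
Function('S')(g) = Rational(8, 99) (Function('S')(g) = Add(Mul(5, Rational(-1, 9)), Mul(7, Rational(1, 11))) = Add(Rational(-5, 9), Rational(7, 11)) = Rational(8, 99))
Mul(b, Pow(Function('S')(Function('p')(4)), -1)) = Mul(30, Pow(Rational(8, 99), -1)) = Mul(30, Rational(99, 8)) = Rational(1485, 4)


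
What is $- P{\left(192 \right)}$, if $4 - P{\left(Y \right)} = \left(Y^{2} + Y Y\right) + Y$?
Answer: $73916$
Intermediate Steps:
$P{\left(Y \right)} = 4 - Y - 2 Y^{2}$ ($P{\left(Y \right)} = 4 - \left(\left(Y^{2} + Y Y\right) + Y\right) = 4 - \left(\left(Y^{2} + Y^{2}\right) + Y\right) = 4 - \left(2 Y^{2} + Y\right) = 4 - \left(Y + 2 Y^{2}\right) = 4 - Y - 2 Y^{2}$)
$- P{\left(192 \right)} = - (4 - 192 - 2 \cdot 192^{2}) = - (4 - 192 - 73728) = \left(-1\right) \left(-73916\right) = 73916$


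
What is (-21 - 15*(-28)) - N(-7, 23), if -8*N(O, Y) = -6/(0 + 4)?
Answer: 6381/16 ≈ 398.81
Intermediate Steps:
N(O, Y) = 3/16 (N(O, Y) = -(-3)/(4*(0 + 4)) = -(-3)/(4*4) = -⅛*(-3/2) = 3/16)
(-21 - 15*(-28)) - N(-7, 23) = (-21 - 15*(-28)) - 1*3/16 = (-21 + 420) - 3/16 = 399 - 3/16 = 6381/16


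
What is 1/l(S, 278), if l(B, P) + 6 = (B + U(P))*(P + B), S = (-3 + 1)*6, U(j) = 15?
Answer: 1/792 ≈ 0.0012626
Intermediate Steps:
S = -12 (S = -2*6 = -12)
l(B, P) = -6 + (15 + B)*(B + P) (l(B, P) = -6 + (B + 15)*(P + B) = -6 + (15 + B)*(B + P))
1/l(S, 278) = 1/(-6 + (-12)² + 15*(-12) + 15*278 - 12*278) = 1/(-6 + 144 - 180 + 4170 - 3336) = 1/792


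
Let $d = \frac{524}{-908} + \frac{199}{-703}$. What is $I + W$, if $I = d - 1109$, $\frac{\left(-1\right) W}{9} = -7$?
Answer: $- \frac{167058992}{159581} \approx -1046.9$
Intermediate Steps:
$W = 63$ ($W = \left(-9\right) \left(-7\right) = 63$)
$d = - \frac{137266}{159581}$ ($d = 524 \left(- \frac{1}{908}\right) + 199 \left(- \frac{1}{703}\right) = - \frac{131}{227} - \frac{199}{703} = - \frac{137266}{159581} \approx -0.86016$)
$I = - \frac{177112595}{159581}$ ($I = - \frac{137266}{159581} - 1109 = - \frac{177112595}{159581} \approx -1109.9$)
$I + W = - \frac{177112595}{159581} + 63 = - \frac{167058992}{159581}$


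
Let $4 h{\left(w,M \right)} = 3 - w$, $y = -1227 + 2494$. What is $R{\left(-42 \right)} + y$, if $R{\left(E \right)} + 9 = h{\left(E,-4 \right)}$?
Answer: $\frac{5077}{4} \approx 1269.3$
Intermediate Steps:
$y = 1267$
$h{\left(w,M \right)} = \frac{3}{4} - \frac{w}{4}$ ($h{\left(w,M \right)} = \frac{3 - w}{4} = \frac{3}{4} - \frac{w}{4}$)
$R{\left(E \right)} = - \frac{33}{4} - \frac{E}{4}$ ($R{\left(E \right)} = -9 - \left(- \frac{3}{4} + \frac{E}{4}\right) = - \frac{33}{4} - \frac{E}{4}$)
$R{\left(-42 \right)} + y = \left(- \frac{33}{4} - - \frac{21}{2}\right) + 1267 = \left(- \frac{33}{4} + \frac{21}{2}\right) + 1267 = \frac{9}{4} + 1267 = \frac{5077}{4}$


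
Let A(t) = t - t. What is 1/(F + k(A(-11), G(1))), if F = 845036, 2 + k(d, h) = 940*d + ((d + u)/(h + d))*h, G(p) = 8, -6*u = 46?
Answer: 3/2535079 ≈ 1.1834e-6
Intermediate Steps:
u = -23/3 (u = -⅙*46 = -23/3 ≈ -7.6667)
A(t) = 0
k(d, h) = -2 + 940*d + h*(-23/3 + d)/(d + h) (k(d, h) = -2 + (940*d + ((d - 23/3)/(h + d))*h) = -2 + (940*d + ((-23/3 + d)/(d + h))*h) = -2 + (940*d + h*(-23/3 + d)/(d + h)) = -2 + 940*d + h*(-23/3 + d)/(d + h))
1/(F + k(A(-11), G(1))) = 1/(845036 + (-2*0 + 940*0² - 29/3*8 + 941*0*8)/(0 + 8)) = 1/(845036 + (0 + 940*0 - 232/3 + 0)/8) = 1/(845036 + (0 + 0 - 232/3 + 0)/8) = 1/(845036 + (⅛)*(-232/3)) = 1/(845036 - 29/3) = 1/(2535079/3) = 3/2535079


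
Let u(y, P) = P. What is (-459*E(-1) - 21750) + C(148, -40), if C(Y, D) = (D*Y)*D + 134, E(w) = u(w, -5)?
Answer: 217479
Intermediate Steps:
E(w) = -5
C(Y, D) = 134 + Y*D² (C(Y, D) = Y*D² + 134 = 134 + Y*D²)
(-459*E(-1) - 21750) + C(148, -40) = (-459*(-5) - 21750) + (134 + 148*(-40)²) = (2295 - 21750) + (134 + 148*1600) = -19455 + (134 + 236800) = -19455 + 236934 = 217479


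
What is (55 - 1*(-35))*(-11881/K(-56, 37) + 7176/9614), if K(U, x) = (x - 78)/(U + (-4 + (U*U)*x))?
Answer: 25917609850560/8569 ≈ 3.0246e+9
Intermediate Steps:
K(U, x) = (-78 + x)/(-4 + U + x*U²) (K(U, x) = (-78 + x)/(U + (-4 + U²*x)) = (-78 + x)/(U + (-4 + x*U²)) = (-78 + x)/(-4 + U + x*U²))
(55 - 1*(-35))*(-11881/K(-56, 37) + 7176/9614) = (55 - 1*(-35))*(-11881*(-4 - 56 + 37*(-56)²)/(-78 + 37) + 7176/9614) = (55 + 35)*(-11881/(-41/(-4 - 56 + 37*3136)) + 7176*(1/9614)) = 90*(-11881/(-41/(-4 - 56 + 116032)) + 156/209) = 90*(-11881/(-41/115972) + 156/209) = 90*(-11881*(-115972/41) + 156/209) = 90*(1377863332/41 + 156/209) = 90*(287973442784/8569) = 25917609850560/8569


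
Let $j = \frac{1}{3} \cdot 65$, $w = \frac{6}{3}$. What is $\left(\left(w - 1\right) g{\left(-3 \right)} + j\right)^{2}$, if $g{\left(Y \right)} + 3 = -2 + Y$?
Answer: $\frac{1681}{9} \approx 186.78$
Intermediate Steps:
$g{\left(Y \right)} = -5 + Y$ ($g{\left(Y \right)} = -3 + \left(-2 + Y\right) = -5 + Y$)
$w = 2$ ($w = 6 \cdot \frac{1}{3} = 2$)
$j = \frac{65}{3}$ ($j = \frac{1}{3} \cdot 65 = \frac{65}{3} \approx 21.667$)
$\left(\left(w - 1\right) g{\left(-3 \right)} + j\right)^{2} = \left(\left(2 - 1\right) \left(-5 - 3\right) + \frac{65}{3}\right)^{2} = \left(1 \left(-8\right) + \frac{65}{3}\right)^{2} = \left(-8 + \frac{65}{3}\right)^{2} = \left(\frac{41}{3}\right)^{2} = \frac{1681}{9}$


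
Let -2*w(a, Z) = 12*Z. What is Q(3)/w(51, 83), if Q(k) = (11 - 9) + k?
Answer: -5/498 ≈ -0.010040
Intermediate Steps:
w(a, Z) = -6*Z
Q(k) = 2 + k
Q(3)/w(51, 83) = (2 + 3)/((-6*83)) = 5/(-498) = 5*(-1/498) = -5/498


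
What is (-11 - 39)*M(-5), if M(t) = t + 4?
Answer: 50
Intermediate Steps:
M(t) = 4 + t
(-11 - 39)*M(-5) = (-11 - 39)*(4 - 5) = -50*(-1) = 50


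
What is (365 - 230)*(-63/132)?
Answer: -2835/44 ≈ -64.432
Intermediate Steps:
(365 - 230)*(-63/132) = 135*(-63*1/132) = 135*(-21/44) = -2835/44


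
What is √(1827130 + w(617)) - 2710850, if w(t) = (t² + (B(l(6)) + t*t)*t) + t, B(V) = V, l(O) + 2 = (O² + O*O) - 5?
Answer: -2710850 + √237133654 ≈ -2.6955e+6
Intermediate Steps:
l(O) = -7 + 2*O² (l(O) = -2 + ((O² + O*O) - 5) = -2 + ((O² + O²) - 5) = -2 + (2*O² - 5) = -2 + (-5 + 2*O²) = -7 + 2*O²)
w(t) = t + t² + t*(65 + t²) (w(t) = (t² + ((-7 + 2*6²) + t*t)*t) + t = (t² + ((-7 + 2*36) + t²)*t) + t = (t² + ((-7 + 72) + t²)*t) + t = (t² + (65 + t²)*t) + t = (t² + t*(65 + t²)) + t = t + t² + t*(65 + t²))
√(1827130 + w(617)) - 2710850 = √(1827130 + 617*(66 + 617 + 617²)) - 2710850 = √(1827130 + 617*(66 + 617 + 380689)) - 2710850 = √(1827130 + 617*381372) - 2710850 = √(1827130 + 235306524) - 2710850 = √237133654 - 2710850 = -2710850 + √237133654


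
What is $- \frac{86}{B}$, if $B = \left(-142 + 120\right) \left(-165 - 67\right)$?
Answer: $- \frac{43}{2552} \approx -0.01685$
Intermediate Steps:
$B = 5104$ ($B = \left(-22\right) \left(-232\right) = 5104$)
$- \frac{86}{B} = - \frac{86}{5104} = \left(-86\right) \frac{1}{5104} = - \frac{43}{2552}$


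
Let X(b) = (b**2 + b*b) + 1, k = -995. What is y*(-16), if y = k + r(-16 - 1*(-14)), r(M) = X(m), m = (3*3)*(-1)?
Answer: 13312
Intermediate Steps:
m = -9 (m = 9*(-1) = -9)
X(b) = 1 + 2*b**2 (X(b) = (b**2 + b**2) + 1 = 2*b**2 + 1 = 1 + 2*b**2)
r(M) = 163 (r(M) = 1 + 2*(-9)**2 = 1 + 2*81 = 1 + 162 = 163)
y = -832 (y = -995 + 163 = -832)
y*(-16) = -832*(-16) = 13312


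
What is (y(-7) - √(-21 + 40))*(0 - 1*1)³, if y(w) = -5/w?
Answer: -5/7 + √19 ≈ 3.6446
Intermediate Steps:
(y(-7) - √(-21 + 40))*(0 - 1*1)³ = (-5/(-7) - √(-21 + 40))*(0 - 1*1)³ = (-5*(-⅐) - √19)*(0 - 1)³ = (5/7 - √19)*(-1)³ = (5/7 - √19)*(-1) = -5/7 + √19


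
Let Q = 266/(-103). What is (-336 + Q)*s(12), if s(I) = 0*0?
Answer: 0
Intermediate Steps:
Q = -266/103 (Q = 266*(-1/103) = -266/103 ≈ -2.5825)
s(I) = 0
(-336 + Q)*s(12) = (-336 - 266/103)*0 = -34874/103*0 = 0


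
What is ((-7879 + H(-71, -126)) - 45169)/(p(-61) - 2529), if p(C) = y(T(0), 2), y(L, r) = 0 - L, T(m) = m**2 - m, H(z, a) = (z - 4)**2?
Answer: 47423/2529 ≈ 18.752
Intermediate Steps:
H(z, a) = (-4 + z)**2
y(L, r) = -L
p(C) = 0 (p(C) = -0*(-1 + 0) = -0*(-1) = -1*0 = 0)
((-7879 + H(-71, -126)) - 45169)/(p(-61) - 2529) = ((-7879 + (-4 - 71)**2) - 45169)/(0 - 2529) = ((-7879 + (-75)**2) - 45169)/(-2529) = ((-7879 + 5625) - 45169)*(-1/2529) = (-2254 - 45169)*(-1/2529) = -47423*(-1/2529) = 47423/2529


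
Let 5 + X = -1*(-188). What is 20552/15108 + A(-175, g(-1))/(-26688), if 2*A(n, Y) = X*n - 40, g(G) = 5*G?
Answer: 43928377/22400128 ≈ 1.9611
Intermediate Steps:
X = 183 (X = -5 - 1*(-188) = -5 + 188 = 183)
A(n, Y) = -20 + 183*n/2 (A(n, Y) = (183*n - 40)/2 = (-40 + 183*n)/2 = -20 + 183*n/2)
20552/15108 + A(-175, g(-1))/(-26688) = 20552/15108 + (-20 + (183/2)*(-175))/(-26688) = 20552*(1/15108) + (-20 - 32025/2)*(-1/26688) = 5138/3777 - 32065/2*(-1/26688) = 5138/3777 + 32065/53376 = 43928377/22400128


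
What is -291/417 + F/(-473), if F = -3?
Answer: -45464/65747 ≈ -0.69150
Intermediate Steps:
-291/417 + F/(-473) = -291/417 - 3/(-473) = -291*1/417 - 3*(-1/473) = -97/139 + 3/473 = -45464/65747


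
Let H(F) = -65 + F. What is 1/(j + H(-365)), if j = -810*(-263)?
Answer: 1/212600 ≈ 4.7037e-6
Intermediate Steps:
j = 213030
1/(j + H(-365)) = 1/(213030 + (-65 - 365)) = 1/(213030 - 430) = 1/212600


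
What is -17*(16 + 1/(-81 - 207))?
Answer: -78319/288 ≈ -271.94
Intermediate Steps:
-17*(16 + 1/(-81 - 207)) = -17*(16 + 1/(-288)) = -17*(16 - 1/288) = -17*4607/288 = -78319/288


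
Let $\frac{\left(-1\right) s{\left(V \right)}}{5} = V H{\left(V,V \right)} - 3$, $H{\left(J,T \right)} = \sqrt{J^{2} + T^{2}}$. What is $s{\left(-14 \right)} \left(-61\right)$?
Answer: $-915 - 59780 \sqrt{2} \approx -85457.0$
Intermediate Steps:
$s{\left(V \right)} = 15 - 5 V \sqrt{2} \sqrt{V^{2}}$ ($s{\left(V \right)} = - 5 \left(V \sqrt{V^{2} + V^{2}} - 3\right) = - 5 \left(V \sqrt{2 V^{2}} - 3\right) = - 5 \left(V \sqrt{2} \sqrt{V^{2}} - 3\right) = - 5 \left(-3 + V \sqrt{2} \sqrt{V^{2}}\right) = 15 - 5 V \sqrt{2} \sqrt{V^{2}}$)
$s{\left(-14 \right)} \left(-61\right) = \left(15 - - 70 \sqrt{2} \sqrt{\left(-14\right)^{2}}\right) \left(-61\right) = \left(15 - - 70 \sqrt{2} \sqrt{196}\right) \left(-61\right) = \left(15 - \left(-70\right) \sqrt{2} \cdot 14\right) \left(-61\right) = \left(15 + 980 \sqrt{2}\right) \left(-61\right) = -915 - 59780 \sqrt{2}$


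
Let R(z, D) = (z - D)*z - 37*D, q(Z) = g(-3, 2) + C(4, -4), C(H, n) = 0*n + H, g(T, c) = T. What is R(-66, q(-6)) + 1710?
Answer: 6095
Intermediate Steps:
C(H, n) = H (C(H, n) = 0 + H = H)
q(Z) = 1 (q(Z) = -3 + 4 = 1)
R(z, D) = -37*D + z*(z - D) (R(z, D) = z*(z - D) - 37*D = -37*D + z*(z - D))
R(-66, q(-6)) + 1710 = ((-66)² - 37*1 - 1*1*(-66)) + 1710 = (4356 - 37 + 66) + 1710 = 4385 + 1710 = 6095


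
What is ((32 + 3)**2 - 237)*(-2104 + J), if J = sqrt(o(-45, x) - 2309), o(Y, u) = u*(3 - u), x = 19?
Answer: -2078752 + 988*I*sqrt(2613) ≈ -2.0788e+6 + 50504.0*I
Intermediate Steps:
J = I*sqrt(2613) (J = sqrt(19*(3 - 1*19) - 2309) = sqrt(19*(3 - 19) - 2309) = sqrt(19*(-16) - 2309) = sqrt(-304 - 2309) = sqrt(-2613) = I*sqrt(2613) ≈ 51.117*I)
((32 + 3)**2 - 237)*(-2104 + J) = ((32 + 3)**2 - 237)*(-2104 + I*sqrt(2613)) = (35**2 - 237)*(-2104 + I*sqrt(2613)) = (1225 - 237)*(-2104 + I*sqrt(2613)) = 988*(-2104 + I*sqrt(2613)) = -2078752 + 988*I*sqrt(2613)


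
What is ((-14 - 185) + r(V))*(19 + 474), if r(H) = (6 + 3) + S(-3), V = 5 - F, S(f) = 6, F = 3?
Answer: -90712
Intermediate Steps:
V = 2 (V = 5 - 1*3 = 5 - 3 = 2)
r(H) = 15 (r(H) = (6 + 3) + 6 = 9 + 6 = 15)
((-14 - 185) + r(V))*(19 + 474) = ((-14 - 185) + 15)*(19 + 474) = (-199 + 15)*493 = -184*493 = -90712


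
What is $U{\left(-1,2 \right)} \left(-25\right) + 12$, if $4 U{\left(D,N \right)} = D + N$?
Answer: $\frac{23}{4} \approx 5.75$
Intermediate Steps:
$U{\left(D,N \right)} = \frac{D}{4} + \frac{N}{4}$ ($U{\left(D,N \right)} = \frac{D + N}{4} = \frac{D}{4} + \frac{N}{4}$)
$U{\left(-1,2 \right)} \left(-25\right) + 12 = \left(\frac{1}{4} \left(-1\right) + \frac{1}{4} \cdot 2\right) \left(-25\right) + 12 = \left(- \frac{1}{4} + \frac{1}{2}\right) \left(-25\right) + 12 = \frac{1}{4} \left(-25\right) + 12 = - \frac{25}{4} + 12 = \frac{23}{4}$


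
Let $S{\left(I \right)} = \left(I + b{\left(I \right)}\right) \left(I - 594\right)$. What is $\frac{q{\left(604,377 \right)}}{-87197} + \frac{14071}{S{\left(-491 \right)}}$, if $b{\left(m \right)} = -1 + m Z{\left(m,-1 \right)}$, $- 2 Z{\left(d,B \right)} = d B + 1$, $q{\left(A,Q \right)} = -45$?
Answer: $\frac{4646405563}{11380864371030} \approx 0.00040826$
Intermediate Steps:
$Z{\left(d,B \right)} = - \frac{1}{2} - \frac{B d}{2}$ ($Z{\left(d,B \right)} = - \frac{d B + 1}{2} = - \frac{B d + 1}{2} = - \frac{1 + B d}{2} = - \frac{1}{2} - \frac{B d}{2}$)
$b{\left(m \right)} = -1 + m \left(- \frac{1}{2} + \frac{m}{2}\right)$ ($b{\left(m \right)} = -1 + m \left(- \frac{1}{2} - - \frac{m}{2}\right) = -1 + m \left(- \frac{1}{2} + \frac{m}{2}\right)$)
$S{\left(I \right)} = \left(-594 + I\right) \left(-1 + I + \frac{I \left(-1 + I\right)}{2}\right)$ ($S{\left(I \right)} = \left(I + \left(-1 + \frac{I \left(-1 + I\right)}{2}\right)\right) \left(I - 594\right) = \left(-1 + I + \frac{I \left(-1 + I\right)}{2}\right) \left(-594 + I\right) = \left(-594 + I\right) \left(-1 + I + \frac{I \left(-1 + I\right)}{2}\right)$)
$\frac{q{\left(604,377 \right)}}{-87197} + \frac{14071}{S{\left(-491 \right)}} = - \frac{45}{-87197} + \frac{14071}{594 + \frac{\left(-491\right)^{3}}{2} - -146318 - \frac{593 \left(-491\right)^{2}}{2}} = \left(-45\right) \left(- \frac{1}{87197}\right) + \frac{14071}{594 + \frac{1}{2} \left(-118370771\right) + 146318 - \frac{142961033}{2}} = \frac{45}{87197} + \frac{14071}{594 - \frac{118370771}{2} + 146318 - \frac{142961033}{2}} = \frac{45}{87197} + \frac{14071}{-130518990} = \frac{45}{87197} + 14071 \left(- \frac{1}{130518990}\right) = \frac{45}{87197} - \frac{14071}{130518990} = \frac{4646405563}{11380864371030}$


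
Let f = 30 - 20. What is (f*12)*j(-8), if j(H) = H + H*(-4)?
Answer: 2880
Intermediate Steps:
f = 10
j(H) = -3*H (j(H) = H - 4*H = -3*H)
(f*12)*j(-8) = (10*12)*(-3*(-8)) = 120*24 = 2880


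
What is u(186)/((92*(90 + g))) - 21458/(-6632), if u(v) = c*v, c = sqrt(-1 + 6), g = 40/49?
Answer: 10729/3316 + 4557*sqrt(5)/204700 ≈ 3.2853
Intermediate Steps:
g = 40/49 (g = 40*(1/49) = 40/49 ≈ 0.81633)
c = sqrt(5) ≈ 2.2361
u(v) = v*sqrt(5) (u(v) = sqrt(5)*v = v*sqrt(5))
u(186)/((92*(90 + g))) - 21458/(-6632) = (186*sqrt(5))/((92*(90 + 40/49))) - 21458/(-6632) = (186*sqrt(5))/((92*(4450/49))) - 21458*(-1/6632) = (186*sqrt(5))/(409400/49) + 10729/3316 = (186*sqrt(5))*(49/409400) + 10729/3316 = 4557*sqrt(5)/204700 + 10729/3316 = 10729/3316 + 4557*sqrt(5)/204700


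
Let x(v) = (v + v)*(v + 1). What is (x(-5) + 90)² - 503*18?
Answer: 7846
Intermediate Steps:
x(v) = 2*v*(1 + v) (x(v) = (2*v)*(1 + v) = 2*v*(1 + v))
(x(-5) + 90)² - 503*18 = (2*(-5)*(1 - 5) + 90)² - 503*18 = (2*(-5)*(-4) + 90)² - 9054 = (40 + 90)² - 9054 = 130² - 9054 = 16900 - 9054 = 7846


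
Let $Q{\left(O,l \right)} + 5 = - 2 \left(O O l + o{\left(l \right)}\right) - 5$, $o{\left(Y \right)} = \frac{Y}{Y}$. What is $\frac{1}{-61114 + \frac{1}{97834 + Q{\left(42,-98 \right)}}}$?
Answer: $- \frac{443566}{27108092523} \approx -1.6363 \cdot 10^{-5}$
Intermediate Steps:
$o{\left(Y \right)} = 1$
$Q{\left(O,l \right)} = -12 - 2 l O^{2}$ ($Q{\left(O,l \right)} = -5 - \left(5 + 2 \left(O O l + 1\right)\right) = -5 - \left(5 + 2 \left(O^{2} l + 1\right)\right) = -5 - \left(5 + 2 \left(l O^{2} + 1\right)\right) = -5 - \left(5 + 2 \left(1 + l O^{2}\right)\right) = -5 - \left(7 + 2 l O^{2}\right) = -12 - 2 l O^{2}$)
$\frac{1}{-61114 + \frac{1}{97834 + Q{\left(42,-98 \right)}}} = \frac{1}{-61114 + \frac{1}{97834 - \left(12 - 196 \cdot 42^{2}\right)}} = \frac{1}{-61114 + \frac{1}{97834 - \left(12 - 345744\right)}} = \frac{1}{-61114 + \frac{1}{97834 + \left(-12 + 345744\right)}} = \frac{1}{-61114 + \frac{1}{97834 + 345732}} = \frac{1}{-61114 + \frac{1}{443566}} = \frac{1}{- \frac{27108092523}{443566}} = - \frac{443566}{27108092523}$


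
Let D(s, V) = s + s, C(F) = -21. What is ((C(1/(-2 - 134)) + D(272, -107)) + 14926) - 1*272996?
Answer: -257547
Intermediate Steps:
D(s, V) = 2*s
((C(1/(-2 - 134)) + D(272, -107)) + 14926) - 1*272996 = ((-21 + 2*272) + 14926) - 1*272996 = ((-21 + 544) + 14926) - 272996 = (523 + 14926) - 272996 = 15449 - 272996 = -257547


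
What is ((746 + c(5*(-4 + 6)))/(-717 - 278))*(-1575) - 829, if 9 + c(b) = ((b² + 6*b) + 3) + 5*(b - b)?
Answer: 118529/199 ≈ 595.62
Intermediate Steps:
c(b) = -6 + b² + 6*b (c(b) = -9 + (((b² + 6*b) + 3) + 5*(b - b)) = -9 + ((3 + b² + 6*b) + 5*0) = -9 + ((3 + b² + 6*b) + 0) = -9 + (3 + b² + 6*b) = -6 + b² + 6*b)
((746 + c(5*(-4 + 6)))/(-717 - 278))*(-1575) - 829 = ((746 + (-6 + (5*(-4 + 6))² + 6*(5*(-4 + 6))))/(-717 - 278))*(-1575) - 829 = ((746 + (-6 + (5*2)² + 6*(5*2)))/(-995))*(-1575) - 829 = ((746 + (-6 + 10² + 6*10))*(-1/995))*(-1575) - 829 = ((746 + (-6 + 100 + 60))*(-1/995))*(-1575) - 829 = ((746 + 154)*(-1/995))*(-1575) - 829 = (900*(-1/995))*(-1575) - 829 = -180/199*(-1575) - 829 = 283500/199 - 829 = 118529/199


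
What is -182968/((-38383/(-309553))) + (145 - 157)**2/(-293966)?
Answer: -63548597461568/43066019 ≈ -1.4756e+6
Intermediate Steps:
-182968/((-38383/(-309553))) + (145 - 157)**2/(-293966) = -182968/((-38383*(-1/309553))) + (-12)**2*(-1/293966) = -182968/293/2363 + 144*(-1/293966) = -182968*2363/293 - 72/146983 = -432353384/293 - 72/146983 = -63548597461568/43066019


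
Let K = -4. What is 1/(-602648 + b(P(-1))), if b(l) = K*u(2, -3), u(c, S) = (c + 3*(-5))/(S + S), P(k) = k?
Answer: -3/1807970 ≈ -1.6593e-6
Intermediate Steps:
u(c, S) = (-15 + c)/(2*S) (u(c, S) = (c - 15)/((2*S)) = (-15 + c)*(1/(2*S)) = (-15 + c)/(2*S))
b(l) = -26/3 (b(l) = -2*(-15 + 2)/(-3) = -2*(-1)*(-13)/3 = -4*13/6 = -26/3)
1/(-602648 + b(P(-1))) = 1/(-602648 - 26/3) = 1/(-1807970/3) = -3/1807970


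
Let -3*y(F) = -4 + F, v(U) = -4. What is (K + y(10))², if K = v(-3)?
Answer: 36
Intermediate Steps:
y(F) = 4/3 - F/3 (y(F) = -(-4 + F)/3 = 4/3 - F/3)
K = -4
(K + y(10))² = (-4 + (4/3 - ⅓*10))² = (-4 + (4/3 - 10/3))² = (-4 - 2)² = (-6)² = 36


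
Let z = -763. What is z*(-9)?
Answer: 6867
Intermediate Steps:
z*(-9) = -763*(-9) = 6867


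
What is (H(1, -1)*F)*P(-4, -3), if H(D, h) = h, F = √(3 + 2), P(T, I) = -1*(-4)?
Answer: -4*√5 ≈ -8.9443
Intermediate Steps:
P(T, I) = 4
F = √5 ≈ 2.2361
(H(1, -1)*F)*P(-4, -3) = -√5*4 = -4*√5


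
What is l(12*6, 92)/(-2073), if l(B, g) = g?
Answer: -92/2073 ≈ -0.044380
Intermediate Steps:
l(12*6, 92)/(-2073) = 92/(-2073) = 92*(-1/2073) = -92/2073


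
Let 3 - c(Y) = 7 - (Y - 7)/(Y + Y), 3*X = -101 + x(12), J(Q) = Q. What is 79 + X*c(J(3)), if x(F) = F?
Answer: 1957/9 ≈ 217.44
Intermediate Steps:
X = -89/3 (X = (-101 + 12)/3 = (⅓)*(-89) = -89/3 ≈ -29.667)
c(Y) = -4 + (-7 + Y)/(2*Y) (c(Y) = 3 - (7 - (Y - 7)/(Y + Y)) = 3 - (7 - (-7 + Y)/(2*Y)) = 3 + (-7 + (-7 + Y)/(2*Y)) = -4 + (-7 + Y)/(2*Y))
79 + X*c(J(3)) = 79 - 623*(-1 - 1*3)/(6*3) = 79 - 623*(-1 - 3)/(6*3) = 79 - 623*(-4)/(6*3) = 79 - 89/3*(-14/3) = 79 + 1246/9 = 1957/9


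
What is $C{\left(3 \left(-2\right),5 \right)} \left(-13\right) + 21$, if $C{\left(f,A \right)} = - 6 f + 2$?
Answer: $-473$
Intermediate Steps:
$C{\left(f,A \right)} = 2 - 6 f$
$C{\left(3 \left(-2\right),5 \right)} \left(-13\right) + 21 = \left(2 - 6 \cdot 3 \left(-2\right)\right) \left(-13\right) + 21 = \left(2 - -36\right) \left(-13\right) + 21 = \left(2 + 36\right) \left(-13\right) + 21 = 38 \left(-13\right) + 21 = -494 + 21 = -473$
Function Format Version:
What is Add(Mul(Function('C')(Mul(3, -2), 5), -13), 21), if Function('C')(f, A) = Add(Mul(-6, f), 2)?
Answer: -473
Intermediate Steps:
Function('C')(f, A) = Add(2, Mul(-6, f))
Add(Mul(Function('C')(Mul(3, -2), 5), -13), 21) = Add(Mul(Add(2, Mul(-6, Mul(3, -2))), -13), 21) = Add(Mul(Add(2, Mul(-6, -6)), -13), 21) = Add(Mul(Add(2, 36), -13), 21) = Add(Mul(38, -13), 21) = Add(-494, 21) = -473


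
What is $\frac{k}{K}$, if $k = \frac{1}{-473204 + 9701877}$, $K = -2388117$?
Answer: $- \frac{1}{22039150878741} \approx -4.5374 \cdot 10^{-14}$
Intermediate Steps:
$k = \frac{1}{9228673} \approx 1.0836 \cdot 10^{-7}$
$\frac{k}{K} = \frac{1}{9228673 \left(-2388117\right)} = \frac{1}{9228673} \left(- \frac{1}{2388117}\right) = - \frac{1}{22039150878741}$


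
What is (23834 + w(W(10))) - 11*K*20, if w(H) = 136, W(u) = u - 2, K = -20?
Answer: 28370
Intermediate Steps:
W(u) = -2 + u
(23834 + w(W(10))) - 11*K*20 = (23834 + 136) - 11*(-20)*20 = 23970 + 220*20 = 23970 + 4400 = 28370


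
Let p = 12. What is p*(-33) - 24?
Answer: -420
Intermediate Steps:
p*(-33) - 24 = 12*(-33) - 24 = -396 - 24 = -420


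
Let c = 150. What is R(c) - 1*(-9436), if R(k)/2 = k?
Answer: 9736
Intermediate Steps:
R(k) = 2*k
R(c) - 1*(-9436) = 2*150 - 1*(-9436) = 300 + 9436 = 9736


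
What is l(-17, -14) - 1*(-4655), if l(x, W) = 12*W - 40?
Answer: 4447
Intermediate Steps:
l(x, W) = -40 + 12*W
l(-17, -14) - 1*(-4655) = (-40 + 12*(-14)) - 1*(-4655) = (-40 - 168) + 4655 = -208 + 4655 = 4447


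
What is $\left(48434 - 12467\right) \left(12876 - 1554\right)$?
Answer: $407218374$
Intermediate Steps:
$\left(48434 - 12467\right) \left(12876 - 1554\right) = 35967 \cdot 11322 = 407218374$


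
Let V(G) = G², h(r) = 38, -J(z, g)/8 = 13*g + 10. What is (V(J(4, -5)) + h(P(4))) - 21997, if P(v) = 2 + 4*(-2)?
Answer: 171641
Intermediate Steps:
J(z, g) = -80 - 104*g (J(z, g) = -8*(13*g + 10) = -8*(10 + 13*g) = -80 - 104*g)
P(v) = -6 (P(v) = 2 - 8 = -6)
(V(J(4, -5)) + h(P(4))) - 21997 = ((-80 - 104*(-5))² + 38) - 21997 = ((-80 + 520)² + 38) - 21997 = (440² + 38) - 21997 = (193600 + 38) - 21997 = 193638 - 21997 = 171641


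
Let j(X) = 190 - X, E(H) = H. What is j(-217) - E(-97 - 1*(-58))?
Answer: 446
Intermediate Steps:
j(-217) - E(-97 - 1*(-58)) = (190 - 1*(-217)) - (-97 - 1*(-58)) = (190 + 217) - (-97 + 58) = 407 - 1*(-39) = 407 + 39 = 446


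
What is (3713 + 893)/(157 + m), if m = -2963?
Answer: -2303/1403 ≈ -1.6415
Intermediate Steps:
(3713 + 893)/(157 + m) = (3713 + 893)/(157 - 2963) = 4606/(-2806) = 4606*(-1/2806) = -2303/1403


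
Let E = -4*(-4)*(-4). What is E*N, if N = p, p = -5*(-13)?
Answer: -4160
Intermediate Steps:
E = -64 (E = 16*(-4) = -64)
p = 65
N = 65
E*N = -64*65 = -4160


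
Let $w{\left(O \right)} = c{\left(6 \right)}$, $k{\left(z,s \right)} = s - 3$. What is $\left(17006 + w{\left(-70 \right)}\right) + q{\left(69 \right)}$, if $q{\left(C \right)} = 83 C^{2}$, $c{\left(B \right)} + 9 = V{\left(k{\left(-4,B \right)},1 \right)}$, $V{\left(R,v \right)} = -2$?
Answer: $412158$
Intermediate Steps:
$k{\left(z,s \right)} = -3 + s$ ($k{\left(z,s \right)} = s - 3 = -3 + s$)
$c{\left(B \right)} = -11$ ($c{\left(B \right)} = -9 - 2 = -11$)
$w{\left(O \right)} = -11$
$\left(17006 + w{\left(-70 \right)}\right) + q{\left(69 \right)} = \left(17006 - 11\right) + 83 \cdot 69^{2} = 16995 + 83 \cdot 4761 = 16995 + 395163 = 412158$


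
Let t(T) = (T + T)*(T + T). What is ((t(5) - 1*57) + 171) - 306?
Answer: -92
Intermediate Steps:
t(T) = 4*T**2 (t(T) = (2*T)*(2*T) = 4*T**2)
((t(5) - 1*57) + 171) - 306 = ((4*5**2 - 1*57) + 171) - 306 = ((4*25 - 57) + 171) - 306 = ((100 - 57) + 171) - 306 = (43 + 171) - 306 = 214 - 306 = -92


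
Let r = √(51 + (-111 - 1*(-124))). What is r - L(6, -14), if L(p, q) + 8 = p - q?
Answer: -4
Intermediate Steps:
L(p, q) = -8 + p - q (L(p, q) = -8 + (p - q) = -8 + p - q)
r = 8 (r = √(51 + (-111 + 124)) = √(51 + 13) = √64 = 8)
r - L(6, -14) = 8 - (-8 + 6 - 1*(-14)) = 8 - (-8 + 6 + 14) = 8 - 1*12 = 8 - 12 = -4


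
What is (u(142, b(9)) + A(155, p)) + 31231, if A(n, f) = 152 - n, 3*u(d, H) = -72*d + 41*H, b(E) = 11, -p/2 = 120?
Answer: 83911/3 ≈ 27970.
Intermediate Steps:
p = -240 (p = -2*120 = -240)
u(d, H) = -24*d + 41*H/3 (u(d, H) = (-72*d + 41*H)/3 = -24*d + 41*H/3)
(u(142, b(9)) + A(155, p)) + 31231 = ((-24*142 + (41/3)*11) + (152 - 1*155)) + 31231 = ((-3408 + 451/3) + (152 - 155)) + 31231 = (-9773/3 - 3) + 31231 = -9782/3 + 31231 = 83911/3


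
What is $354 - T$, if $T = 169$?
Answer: $185$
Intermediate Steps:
$354 - T = 354 - 169 = 185$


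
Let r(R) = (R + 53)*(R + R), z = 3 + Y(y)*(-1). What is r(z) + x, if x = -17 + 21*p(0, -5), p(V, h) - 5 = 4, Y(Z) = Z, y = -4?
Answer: 1012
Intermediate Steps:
p(V, h) = 9 (p(V, h) = 5 + 4 = 9)
z = 7 (z = 3 - 4*(-1) = 3 + 4 = 7)
x = 172 (x = -17 + 21*9 = -17 + 189 = 172)
r(R) = 2*R*(53 + R) (r(R) = (53 + R)*(2*R) = 2*R*(53 + R))
r(z) + x = 2*7*(53 + 7) + 172 = 2*7*60 + 172 = 840 + 172 = 1012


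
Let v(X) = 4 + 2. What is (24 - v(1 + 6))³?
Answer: 5832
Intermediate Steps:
v(X) = 6
(24 - v(1 + 6))³ = (24 - 1*6)³ = (24 - 6)³ = 18³ = 5832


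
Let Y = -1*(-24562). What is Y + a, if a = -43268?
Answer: -18706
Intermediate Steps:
Y = 24562
Y + a = 24562 - 43268 = -18706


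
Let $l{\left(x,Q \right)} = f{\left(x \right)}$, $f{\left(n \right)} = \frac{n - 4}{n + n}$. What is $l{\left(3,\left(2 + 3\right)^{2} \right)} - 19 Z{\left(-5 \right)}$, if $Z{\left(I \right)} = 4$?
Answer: $- \frac{457}{6} \approx -76.167$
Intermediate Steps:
$f{\left(n \right)} = \frac{-4 + n}{2 n}$
$l{\left(x,Q \right)} = \frac{-4 + x}{2 x}$
$l{\left(3,\left(2 + 3\right)^{2} \right)} - 19 Z{\left(-5 \right)} = \frac{-4 + 3}{2 \cdot 3} - 76 = \frac{1}{2} \cdot \frac{1}{3} \left(-1\right) - 76 = - \frac{1}{6} - 76 = - \frac{457}{6}$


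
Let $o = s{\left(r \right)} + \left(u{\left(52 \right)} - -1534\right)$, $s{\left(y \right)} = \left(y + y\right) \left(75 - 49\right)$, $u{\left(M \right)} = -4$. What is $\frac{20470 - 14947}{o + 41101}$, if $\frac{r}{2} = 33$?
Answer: $\frac{5523}{46063} \approx 0.1199$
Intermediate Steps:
$r = 66$ ($r = 2 \cdot 33 = 66$)
$s{\left(y \right)} = 52 y$ ($s{\left(y \right)} = 2 y 26 = 52 y$)
$o = 4962$ ($o = 52 \cdot 66 - -1530 = 3432 + \left(-4 + 1534\right) = 3432 + 1530 = 4962$)
$\frac{20470 - 14947}{o + 41101} = \frac{20470 - 14947}{4962 + 41101} = \frac{5523}{46063}$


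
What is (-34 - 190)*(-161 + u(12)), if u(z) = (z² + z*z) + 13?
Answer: -31360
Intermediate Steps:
u(z) = 13 + 2*z² (u(z) = (z² + z²) + 13 = 2*z² + 13 = 13 + 2*z²)
(-34 - 190)*(-161 + u(12)) = (-34 - 190)*(-161 + (13 + 2*12²)) = -224*(-161 + (13 + 2*144)) = -224*(-161 + (13 + 288)) = -224*(-161 + 301) = -224*140 = -31360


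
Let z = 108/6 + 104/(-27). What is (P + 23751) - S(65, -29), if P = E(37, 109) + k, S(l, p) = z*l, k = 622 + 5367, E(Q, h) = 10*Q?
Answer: 788140/27 ≈ 29190.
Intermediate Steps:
z = 382/27 (z = 108*(⅙) + 104*(-1/27) = 18 - 104/27 = 382/27 ≈ 14.148)
k = 5989
S(l, p) = 382*l/27
P = 6359 (P = 10*37 + 5989 = 370 + 5989 = 6359)
(P + 23751) - S(65, -29) = (6359 + 23751) - 382*65/27 = 30110 - 1*24830/27 = 30110 - 24830/27 = 788140/27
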